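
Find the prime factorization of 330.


330 / 2 = 165
165 / 3 = 55
55 / 5 = 11
11 / 11 = 1
330 = 2 × 3 × 5 × 11


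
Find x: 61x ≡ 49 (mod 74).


GCD(61, 74) = 1, unique solution
a^(-1) mod 74 = 17
x = 17 * 49 mod 74 = 19

x ≡ 19 (mod 74)


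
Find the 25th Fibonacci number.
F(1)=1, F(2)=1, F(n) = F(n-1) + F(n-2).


Sequence: 1, 1, 2, 3, 5, 8, 13, 21, 34, 55, 89, 144, 233, 377, 610, 987, 1597, 2584, 4181, 6765, 10946, 17711, 28657, 46368, 75025
F(25) = 75025


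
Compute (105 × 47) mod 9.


105 × 47 = 4935
4935 mod 9 = 3


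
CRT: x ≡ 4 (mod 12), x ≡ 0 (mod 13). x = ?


M = 12*13 = 156
M1 = M/12 = 13, M2 = M/13 = 12
M1^(-1) mod 12 = 1, M2^(-1) mod 13 = 12
x = 4*13*1 + 0*12*12 = 52
52 mod 156 = 52
Check: 52 mod 12 = 4 ✓, 52 mod 13 = 0 ✓

x ≡ 52 (mod 156)


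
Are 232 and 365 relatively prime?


Euclidean algorithm:
365 = 1 * 232 + 133
232 = 1 * 133 + 99
133 = 1 * 99 + 34
99 = 2 * 34 + 31
34 = 1 * 31 + 3
31 = 10 * 3 + 1
3 = 3 * 1 + 0
GCD(232, 365) = 1

Yes, coprime (GCD = 1)


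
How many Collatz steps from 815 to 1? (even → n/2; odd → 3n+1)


815 → 2446 → 1223 → 3670 → 1835 → 5506 → 2753 → 8260 → 4130 → 2065 → 6196 → 3098 → 1549 → 4648 → 2324 → 1162 → 581 → 1744 → 872 → 436 → 218 → 109 → 328 → 164 → 82 → 41 → 124 → 62 → 31 → 94 → 47 → 142 → 71 → 214 → 107 → 322 → 161 → 484 → 242 → 121 → 364 → 182 → 91 → 274 → 137 → 412 → 206 → 103 → 310 → 155 → 466 → 233 → 700 → 350 → 175 → 526 → 263 → 790 → 395 → 1186 → 593 → 1780 → 890 → 445 → 1336 → 668 → 334 → 167 → 502 → 251 → 754 → 377 → 1132 → 566 → 283 → 850 → 425 → 1276 → 638 → 319 → 958 → 479 → 1438 → 719 → 2158 → 1079 → 3238 → 1619 → 4858 → 2429 → 7288 → 3644 → 1822 → 911 → 2734 → 1367 → 4102 → 2051 → 6154 → 3077 → 9232 → 4616 → 2308 → 1154 → 577 → 1732 → 866 → 433 → 1300 → 650 → 325 → 976 → 488 → 244 → 122 → 61 → 184 → 92 → 46 → 23 → 70 → 35 → 106 → 53 → 160 → 80 → 40 → 20 → 10 → 5 → 16 → 8 → 4 → 2 → 1
Total steps = 134

134 steps


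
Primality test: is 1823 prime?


Check divisors up to sqrt(1823) = 42.6966
No divisors found.
1823 is prime.

Yes, 1823 is prime


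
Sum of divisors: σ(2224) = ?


Divisors of 2224: 1, 2, 4, 8, 16, 139, 278, 556, 1112, 2224
Sum = 1 + 2 + 4 + 8 + 16 + 139 + 278 + 556 + 1112 + 2224 = 4340

σ(2224) = 4340


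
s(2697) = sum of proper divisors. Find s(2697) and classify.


Proper divisors: 1, 3, 29, 31, 87, 93, 899
Sum = 1 + 3 + 29 + 31 + 87 + 93 + 899 = 1143
1143 < 2697 → deficient

s(2697) = 1143 (deficient)


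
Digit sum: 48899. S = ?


4 + 8 + 8 + 9 + 9 = 38


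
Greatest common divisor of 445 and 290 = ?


445 = 1 * 290 + 155
290 = 1 * 155 + 135
155 = 1 * 135 + 20
135 = 6 * 20 + 15
20 = 1 * 15 + 5
15 = 3 * 5 + 0
GCD = 5


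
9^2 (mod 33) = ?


9^1 mod 33 = 9
9^2 mod 33 = 15


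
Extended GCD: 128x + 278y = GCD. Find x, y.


Tabular extended Euclidean (each row: r = 128*s + 278*t):
r=128, s=1, t=0
r=278, s=0, t=1
q=0: r=128, s=1, t=0   [128*(1) + 278*(0) = 128]
q=2: r=22, s=-2, t=1   [128*(-2) + 278*(1) = 22]
q=5: r=18, s=11, t=-5   [128*(11) + 278*(-5) = 18]
q=1: r=4, s=-13, t=6   [128*(-13) + 278*(6) = 4]
q=4: r=2, s=63, t=-29   [128*(63) + 278*(-29) = 2]
q=2: r=0, s=-139, t=64   [128*(-139) + 278*(64) = 0]
GCD = 2; from the row with r=2: x=63, y=-29
Check: 128*(63) + 278*(-29) = 8064 - 8062 = 2

GCD = 2, x = 63, y = -29


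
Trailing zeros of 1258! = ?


floor(1258/5) = 251
floor(1258/25) = 50
floor(1258/125) = 10
floor(1258/625) = 2
Total = 313

313 trailing zeros


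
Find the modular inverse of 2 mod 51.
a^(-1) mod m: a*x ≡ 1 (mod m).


Use the extended Euclidean algorithm on (51, 2); each row r = 51*s + 2*t:
r=51, s=1, t=0
r=2, s=0, t=1
q=25: r=1, s=1, t=-25   [51*(1) + 2*(-25) = 1]
q=2: r=0, s=-2, t=51   [51*(-2) + 2*(51) = 0]
GCD = 1 with t = -25, so 2*(-25) ≡ 1 (mod 51)
Inverse = -25 mod 51 = 26
Check: 2 * 26 = 52 ≡ 1 (mod 51)

2^(-1) ≡ 26 (mod 51)


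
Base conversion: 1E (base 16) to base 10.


1E (base 16) = 30 (decimal)
30 (decimal) = 30 (base 10)


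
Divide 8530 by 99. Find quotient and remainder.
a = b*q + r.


8530 = 99 * 86 + 16
Check: 8514 + 16 = 8530

q = 86, r = 16


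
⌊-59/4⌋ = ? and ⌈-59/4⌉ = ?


-59/4 = -14.7500
floor = -15
ceil = -14

floor = -15, ceil = -14


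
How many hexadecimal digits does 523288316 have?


523288316 in base 16 = 1F30BEFC
Number of digits = 8

8 digits (base 16)


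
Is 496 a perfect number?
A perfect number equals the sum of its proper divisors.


Proper divisors of 496: 1, 2, 4, 8, 16, 31, 62, 124, 248
Sum = 1 + 2 + 4 + 8 + 16 + 31 + 62 + 124 + 248 = 496

Yes, 496 is perfect (496 = 496)


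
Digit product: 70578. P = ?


7 × 0 × 5 × 7 × 8 = 0


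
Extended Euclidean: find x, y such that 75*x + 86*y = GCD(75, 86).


Tabular extended Euclidean (each row: r = 75*s + 86*t):
r=75, s=1, t=0
r=86, s=0, t=1
q=0: r=75, s=1, t=0   [75*(1) + 86*(0) = 75]
q=1: r=11, s=-1, t=1   [75*(-1) + 86*(1) = 11]
q=6: r=9, s=7, t=-6   [75*(7) + 86*(-6) = 9]
q=1: r=2, s=-8, t=7   [75*(-8) + 86*(7) = 2]
q=4: r=1, s=39, t=-34   [75*(39) + 86*(-34) = 1]
q=2: r=0, s=-86, t=75   [75*(-86) + 86*(75) = 0]
GCD = 1; from the row with r=1: x=39, y=-34
Check: 75*(39) + 86*(-34) = 2925 - 2924 = 1

GCD = 1, x = 39, y = -34


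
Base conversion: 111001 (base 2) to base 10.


111001 (base 2) = 57 (decimal)
57 (decimal) = 57 (base 10)


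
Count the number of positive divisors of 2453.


2453 = 11^1 × 223^1
d(2453) = (1+1) × (1+1) = 4

4 divisors


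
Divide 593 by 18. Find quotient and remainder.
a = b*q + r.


593 = 18 * 32 + 17
Check: 576 + 17 = 593

q = 32, r = 17


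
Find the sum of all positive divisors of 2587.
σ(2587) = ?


Divisors of 2587: 1, 13, 199, 2587
Sum = 1 + 13 + 199 + 2587 = 2800

σ(2587) = 2800


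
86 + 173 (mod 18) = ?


86 + 173 = 259
259 mod 18 = 7


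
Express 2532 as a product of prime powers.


2532 / 2 = 1266
1266 / 2 = 633
633 / 3 = 211
211 / 211 = 1
2532 = 2^2 × 3 × 211


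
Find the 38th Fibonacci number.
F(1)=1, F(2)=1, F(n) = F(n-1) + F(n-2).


Sequence: 1, 1, 2, 3, 5, 8, 13, 21, 34, 55, 89, 144, 233, 377, 610, 987, 1597, 2584, 4181, 6765, 10946, 17711, 28657, 46368, 75025, 121393, 196418, 317811, 514229, 832040, 1346269, 2178309, 3524578, 5702887, 9227465, 14930352, 24157817, 39088169
F(38) = 39088169


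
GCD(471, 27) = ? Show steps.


471 = 17 * 27 + 12
27 = 2 * 12 + 3
12 = 4 * 3 + 0
GCD = 3


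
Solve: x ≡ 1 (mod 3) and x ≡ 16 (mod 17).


M = 3*17 = 51
M1 = M/3 = 17, M2 = M/17 = 3
M1^(-1) mod 3 = 2, M2^(-1) mod 17 = 6
x = 1*17*2 + 16*3*6 = 322
322 mod 51 = 16
Check: 16 mod 3 = 1 ✓, 16 mod 17 = 16 ✓

x ≡ 16 (mod 51)


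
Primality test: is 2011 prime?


Check divisors up to sqrt(2011) = 44.8442
No divisors found.
2011 is prime.

Yes, 2011 is prime


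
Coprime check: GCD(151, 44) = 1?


Euclidean algorithm:
151 = 3 * 44 + 19
44 = 2 * 19 + 6
19 = 3 * 6 + 1
6 = 6 * 1 + 0
GCD(151, 44) = 1

Yes, coprime (GCD = 1)


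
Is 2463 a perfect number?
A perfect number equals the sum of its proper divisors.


Proper divisors of 2463: 1, 3, 821
Sum = 1 + 3 + 821 = 825

No, 2463 is not perfect (825 ≠ 2463)


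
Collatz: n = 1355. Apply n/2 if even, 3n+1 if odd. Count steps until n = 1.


1355 → 4066 → 2033 → 6100 → 3050 → 1525 → 4576 → 2288 → 1144 → 572 → 286 → 143 → 430 → 215 → 646 → 323 → 970 → 485 → 1456 → 728 → 364 → 182 → 91 → 274 → 137 → 412 → 206 → 103 → 310 → 155 → 466 → 233 → 700 → 350 → 175 → 526 → 263 → 790 → 395 → 1186 → 593 → 1780 → 890 → 445 → 1336 → 668 → 334 → 167 → 502 → 251 → 754 → 377 → 1132 → 566 → 283 → 850 → 425 → 1276 → 638 → 319 → 958 → 479 → 1438 → 719 → 2158 → 1079 → 3238 → 1619 → 4858 → 2429 → 7288 → 3644 → 1822 → 911 → 2734 → 1367 → 4102 → 2051 → 6154 → 3077 → 9232 → 4616 → 2308 → 1154 → 577 → 1732 → 866 → 433 → 1300 → 650 → 325 → 976 → 488 → 244 → 122 → 61 → 184 → 92 → 46 → 23 → 70 → 35 → 106 → 53 → 160 → 80 → 40 → 20 → 10 → 5 → 16 → 8 → 4 → 2 → 1
Total steps = 114

114 steps


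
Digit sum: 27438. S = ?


2 + 7 + 4 + 3 + 8 = 24


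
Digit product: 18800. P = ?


1 × 8 × 8 × 0 × 0 = 0


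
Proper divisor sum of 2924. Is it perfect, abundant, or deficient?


Proper divisors: 1, 2, 4, 17, 34, 43, 68, 86, 172, 731, 1462
Sum = 1 + 2 + 4 + 17 + 34 + 43 + 68 + 86 + 172 + 731 + 1462 = 2620
2620 < 2924 → deficient

s(2924) = 2620 (deficient)


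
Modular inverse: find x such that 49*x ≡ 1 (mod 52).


Use the extended Euclidean algorithm on (52, 49); each row r = 52*s + 49*t:
r=52, s=1, t=0
r=49, s=0, t=1
q=1: r=3, s=1, t=-1   [52*(1) + 49*(-1) = 3]
q=16: r=1, s=-16, t=17   [52*(-16) + 49*(17) = 1]
q=3: r=0, s=49, t=-52   [52*(49) + 49*(-52) = 0]
GCD = 1 with t = 17, so 49*(17) ≡ 1 (mod 52)
Inverse = 17 mod 52 = 17
Check: 49 * 17 = 833 ≡ 1 (mod 52)

49^(-1) ≡ 17 (mod 52)


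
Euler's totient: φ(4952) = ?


4952 = 2^3 × 619
Prime factors: 2, 619
φ(4952) = 4952 × (1-1/2) × (1-1/619)
= 4952 × 1/2 × 618/619 = 2472

φ(4952) = 2472


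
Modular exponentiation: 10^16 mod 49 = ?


10^1 mod 49 = 10
10^2 mod 49 = 2
10^3 mod 49 = 20
10^4 mod 49 = 4
10^5 mod 49 = 40
10^6 mod 49 = 8
10^7 mod 49 = 31
10^8 mod 49 = 16
10^9 mod 49 = 13
10^10 mod 49 = 32
10^11 mod 49 = 26
10^12 mod 49 = 15
10^13 mod 49 = 3
10^14 mod 49 = 30
10^15 mod 49 = 6
10^16 mod 49 = 11


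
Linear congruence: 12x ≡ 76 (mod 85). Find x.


GCD(12, 85) = 1, unique solution
a^(-1) mod 85 = 78
x = 78 * 76 mod 85 = 63

x ≡ 63 (mod 85)


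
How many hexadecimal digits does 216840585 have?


216840585 in base 16 = CECB989
Number of digits = 7

7 digits (base 16)


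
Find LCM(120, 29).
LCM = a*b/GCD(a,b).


GCD(120, 29) = 1
LCM = 120*29/1 = 3480/1 = 3480

LCM = 3480


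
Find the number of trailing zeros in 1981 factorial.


floor(1981/5) = 396
floor(1981/25) = 79
floor(1981/125) = 15
floor(1981/625) = 3
Total = 493

493 trailing zeros


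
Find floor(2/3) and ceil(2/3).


2/3 = 0.6667
floor = 0
ceil = 1

floor = 0, ceil = 1


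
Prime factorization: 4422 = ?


4422 / 2 = 2211
2211 / 3 = 737
737 / 11 = 67
67 / 67 = 1
4422 = 2 × 3 × 11 × 67


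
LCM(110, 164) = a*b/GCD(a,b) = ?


GCD(110, 164) = 2
LCM = 110*164/2 = 18040/2 = 9020

LCM = 9020


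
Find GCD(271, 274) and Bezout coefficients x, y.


Tabular extended Euclidean (each row: r = 271*s + 274*t):
r=271, s=1, t=0
r=274, s=0, t=1
q=0: r=271, s=1, t=0   [271*(1) + 274*(0) = 271]
q=1: r=3, s=-1, t=1   [271*(-1) + 274*(1) = 3]
q=90: r=1, s=91, t=-90   [271*(91) + 274*(-90) = 1]
q=3: r=0, s=-274, t=271   [271*(-274) + 274*(271) = 0]
GCD = 1; from the row with r=1: x=91, y=-90
Check: 271*(91) + 274*(-90) = 24661 - 24660 = 1

GCD = 1, x = 91, y = -90


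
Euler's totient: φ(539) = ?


539 = 7^2 × 11
Prime factors: 7, 11
φ(539) = 539 × (1-1/7) × (1-1/11)
= 539 × 6/7 × 10/11 = 420

φ(539) = 420


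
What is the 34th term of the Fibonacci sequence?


Sequence: 1, 1, 2, 3, 5, 8, 13, 21, 34, 55, 89, 144, 233, 377, 610, 987, 1597, 2584, 4181, 6765, 10946, 17711, 28657, 46368, 75025, 121393, 196418, 317811, 514229, 832040, 1346269, 2178309, 3524578, 5702887
F(34) = 5702887


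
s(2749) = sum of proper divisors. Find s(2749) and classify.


Proper divisors: 1
Sum = 1 = 1
1 < 2749 → deficient

s(2749) = 1 (deficient)


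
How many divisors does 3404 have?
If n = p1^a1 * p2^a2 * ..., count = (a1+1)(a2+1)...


3404 = 2^2 × 23^1 × 37^1
d(3404) = (2+1) × (1+1) × (1+1) = 12

12 divisors


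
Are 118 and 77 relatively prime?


Euclidean algorithm:
118 = 1 * 77 + 41
77 = 1 * 41 + 36
41 = 1 * 36 + 5
36 = 7 * 5 + 1
5 = 5 * 1 + 0
GCD(118, 77) = 1

Yes, coprime (GCD = 1)


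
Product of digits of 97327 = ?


9 × 7 × 3 × 2 × 7 = 2646


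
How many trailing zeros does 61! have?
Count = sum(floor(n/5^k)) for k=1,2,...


floor(61/5) = 12
floor(61/25) = 2
Total = 14

14 trailing zeros


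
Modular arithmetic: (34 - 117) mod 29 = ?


34 - 117 = -83
-83 mod 29 = 4


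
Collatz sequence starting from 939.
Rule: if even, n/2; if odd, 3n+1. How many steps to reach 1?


939 → 2818 → 1409 → 4228 → 2114 → 1057 → 3172 → 1586 → 793 → 2380 → 1190 → 595 → 1786 → 893 → 2680 → 1340 → 670 → 335 → 1006 → 503 → 1510 → 755 → 2266 → 1133 → 3400 → 1700 → 850 → 425 → 1276 → 638 → 319 → 958 → 479 → 1438 → 719 → 2158 → 1079 → 3238 → 1619 → 4858 → 2429 → 7288 → 3644 → 1822 → 911 → 2734 → 1367 → 4102 → 2051 → 6154 → 3077 → 9232 → 4616 → 2308 → 1154 → 577 → 1732 → 866 → 433 → 1300 → 650 → 325 → 976 → 488 → 244 → 122 → 61 → 184 → 92 → 46 → 23 → 70 → 35 → 106 → 53 → 160 → 80 → 40 → 20 → 10 → 5 → 16 → 8 → 4 → 2 → 1
Total steps = 85

85 steps


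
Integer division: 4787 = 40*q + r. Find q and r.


4787 = 40 * 119 + 27
Check: 4760 + 27 = 4787

q = 119, r = 27


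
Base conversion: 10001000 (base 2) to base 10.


10001000 (base 2) = 136 (decimal)
136 (decimal) = 136 (base 10)


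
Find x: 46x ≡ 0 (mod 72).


GCD(46, 72) = 2 divides 0
Divide: 23x ≡ 0 (mod 36)
x ≡ 0 (mod 36)


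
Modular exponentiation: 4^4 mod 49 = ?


4^1 mod 49 = 4
4^2 mod 49 = 16
4^3 mod 49 = 15
4^4 mod 49 = 11


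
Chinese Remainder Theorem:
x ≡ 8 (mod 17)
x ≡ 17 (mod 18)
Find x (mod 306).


M = 17*18 = 306
M1 = M/17 = 18, M2 = M/18 = 17
M1^(-1) mod 17 = 1, M2^(-1) mod 18 = 17
x = 8*18*1 + 17*17*17 = 5057
5057 mod 306 = 161
Check: 161 mod 17 = 8 ✓, 161 mod 18 = 17 ✓

x ≡ 161 (mod 306)


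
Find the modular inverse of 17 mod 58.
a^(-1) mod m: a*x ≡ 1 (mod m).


Use the extended Euclidean algorithm on (58, 17); each row r = 58*s + 17*t:
r=58, s=1, t=0
r=17, s=0, t=1
q=3: r=7, s=1, t=-3   [58*(1) + 17*(-3) = 7]
q=2: r=3, s=-2, t=7   [58*(-2) + 17*(7) = 3]
q=2: r=1, s=5, t=-17   [58*(5) + 17*(-17) = 1]
q=3: r=0, s=-17, t=58   [58*(-17) + 17*(58) = 0]
GCD = 1 with t = -17, so 17*(-17) ≡ 1 (mod 58)
Inverse = -17 mod 58 = 41
Check: 17 * 41 = 697 ≡ 1 (mod 58)

17^(-1) ≡ 41 (mod 58)


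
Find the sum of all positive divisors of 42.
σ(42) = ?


Divisors of 42: 1, 2, 3, 6, 7, 14, 21, 42
Sum = 1 + 2 + 3 + 6 + 7 + 14 + 21 + 42 = 96

σ(42) = 96


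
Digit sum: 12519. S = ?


1 + 2 + 5 + 1 + 9 = 18


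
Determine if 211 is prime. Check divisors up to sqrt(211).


Check divisors up to sqrt(211) = 14.5258
No divisors found.
211 is prime.

Yes, 211 is prime


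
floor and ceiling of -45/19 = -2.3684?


-45/19 = -2.3684
floor = -3
ceil = -2

floor = -3, ceil = -2


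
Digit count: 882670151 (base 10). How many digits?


882670151 has 9 digits in base 10
floor(log10(882670151)) + 1 = floor(8.9458) + 1 = 9

9 digits (base 10)


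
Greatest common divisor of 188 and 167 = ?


188 = 1 * 167 + 21
167 = 7 * 21 + 20
21 = 1 * 20 + 1
20 = 20 * 1 + 0
GCD = 1


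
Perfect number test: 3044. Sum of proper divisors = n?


Proper divisors of 3044: 1, 2, 4, 761, 1522
Sum = 1 + 2 + 4 + 761 + 1522 = 2290

No, 3044 is not perfect (2290 ≠ 3044)


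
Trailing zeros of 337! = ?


floor(337/5) = 67
floor(337/25) = 13
floor(337/125) = 2
Total = 82

82 trailing zeros


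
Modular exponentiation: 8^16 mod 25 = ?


8^1 mod 25 = 8
8^2 mod 25 = 14
8^3 mod 25 = 12
8^4 mod 25 = 21
8^5 mod 25 = 18
8^6 mod 25 = 19
8^7 mod 25 = 2
8^8 mod 25 = 16
8^9 mod 25 = 3
8^10 mod 25 = 24
8^11 mod 25 = 17
8^12 mod 25 = 11
8^13 mod 25 = 13
8^14 mod 25 = 4
8^15 mod 25 = 7
8^16 mod 25 = 6


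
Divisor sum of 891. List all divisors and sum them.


Divisors of 891: 1, 3, 9, 11, 27, 33, 81, 99, 297, 891
Sum = 1 + 3 + 9 + 11 + 27 + 33 + 81 + 99 + 297 + 891 = 1452

σ(891) = 1452


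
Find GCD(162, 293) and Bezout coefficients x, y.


Tabular extended Euclidean (each row: r = 162*s + 293*t):
r=162, s=1, t=0
r=293, s=0, t=1
q=0: r=162, s=1, t=0   [162*(1) + 293*(0) = 162]
q=1: r=131, s=-1, t=1   [162*(-1) + 293*(1) = 131]
q=1: r=31, s=2, t=-1   [162*(2) + 293*(-1) = 31]
q=4: r=7, s=-9, t=5   [162*(-9) + 293*(5) = 7]
q=4: r=3, s=38, t=-21   [162*(38) + 293*(-21) = 3]
q=2: r=1, s=-85, t=47   [162*(-85) + 293*(47) = 1]
q=3: r=0, s=293, t=-162   [162*(293) + 293*(-162) = 0]
GCD = 1; from the row with r=1: x=-85, y=47
Check: 162*(-85) + 293*(47) = -13770 + 13771 = 1

GCD = 1, x = -85, y = 47


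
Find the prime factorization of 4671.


4671 / 3 = 1557
1557 / 3 = 519
519 / 3 = 173
173 / 173 = 1
4671 = 3^3 × 173


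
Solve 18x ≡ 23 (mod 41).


GCD(18, 41) = 1, unique solution
a^(-1) mod 41 = 16
x = 16 * 23 mod 41 = 40

x ≡ 40 (mod 41)


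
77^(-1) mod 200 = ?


Use the extended Euclidean algorithm on (200, 77); each row r = 200*s + 77*t:
r=200, s=1, t=0
r=77, s=0, t=1
q=2: r=46, s=1, t=-2   [200*(1) + 77*(-2) = 46]
q=1: r=31, s=-1, t=3   [200*(-1) + 77*(3) = 31]
q=1: r=15, s=2, t=-5   [200*(2) + 77*(-5) = 15]
q=2: r=1, s=-5, t=13   [200*(-5) + 77*(13) = 1]
q=15: r=0, s=77, t=-200   [200*(77) + 77*(-200) = 0]
GCD = 1 with t = 13, so 77*(13) ≡ 1 (mod 200)
Inverse = 13 mod 200 = 13
Check: 77 * 13 = 1001 ≡ 1 (mod 200)

77^(-1) ≡ 13 (mod 200)


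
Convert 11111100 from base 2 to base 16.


11111100 (base 2) = 252 (decimal)
252 (decimal) = FC (base 16)


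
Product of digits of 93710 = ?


9 × 3 × 7 × 1 × 0 = 0


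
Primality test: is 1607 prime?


Check divisors up to sqrt(1607) = 40.0874
No divisors found.
1607 is prime.

Yes, 1607 is prime


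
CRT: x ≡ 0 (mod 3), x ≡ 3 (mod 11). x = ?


M = 3*11 = 33
M1 = M/3 = 11, M2 = M/11 = 3
M1^(-1) mod 3 = 2, M2^(-1) mod 11 = 4
x = 0*11*2 + 3*3*4 = 36
36 mod 33 = 3
Check: 3 mod 3 = 0 ✓, 3 mod 11 = 3 ✓

x ≡ 3 (mod 33)


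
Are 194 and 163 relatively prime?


Euclidean algorithm:
194 = 1 * 163 + 31
163 = 5 * 31 + 8
31 = 3 * 8 + 7
8 = 1 * 7 + 1
7 = 7 * 1 + 0
GCD(194, 163) = 1

Yes, coprime (GCD = 1)


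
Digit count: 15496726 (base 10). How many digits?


15496726 has 8 digits in base 10
floor(log10(15496726)) + 1 = floor(7.1902) + 1 = 8

8 digits (base 10)


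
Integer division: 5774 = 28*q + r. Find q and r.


5774 = 28 * 206 + 6
Check: 5768 + 6 = 5774

q = 206, r = 6


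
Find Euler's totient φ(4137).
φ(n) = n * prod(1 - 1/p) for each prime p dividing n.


4137 = 3 × 7 × 197
Prime factors: 3, 7, 197
φ(4137) = 4137 × (1-1/3) × (1-1/7) × (1-1/197)
= 4137 × 2/3 × 6/7 × 196/197 = 2352

φ(4137) = 2352


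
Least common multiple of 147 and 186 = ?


GCD(147, 186) = 3
LCM = 147*186/3 = 27342/3 = 9114

LCM = 9114


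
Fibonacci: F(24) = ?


Sequence: 1, 1, 2, 3, 5, 8, 13, 21, 34, 55, 89, 144, 233, 377, 610, 987, 1597, 2584, 4181, 6765, 10946, 17711, 28657, 46368
F(24) = 46368


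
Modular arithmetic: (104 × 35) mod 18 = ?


104 × 35 = 3640
3640 mod 18 = 4


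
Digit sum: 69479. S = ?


6 + 9 + 4 + 7 + 9 = 35


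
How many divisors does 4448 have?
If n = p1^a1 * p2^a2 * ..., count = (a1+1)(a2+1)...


4448 = 2^5 × 139^1
d(4448) = (5+1) × (1+1) = 12

12 divisors


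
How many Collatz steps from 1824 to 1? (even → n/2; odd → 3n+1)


1824 → 912 → 456 → 228 → 114 → 57 → 172 → 86 → 43 → 130 → 65 → 196 → 98 → 49 → 148 → 74 → 37 → 112 → 56 → 28 → 14 → 7 → 22 → 11 → 34 → 17 → 52 → 26 → 13 → 40 → 20 → 10 → 5 → 16 → 8 → 4 → 2 → 1
Total steps = 37

37 steps


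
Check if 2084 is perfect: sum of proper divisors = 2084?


Proper divisors of 2084: 1, 2, 4, 521, 1042
Sum = 1 + 2 + 4 + 521 + 1042 = 1570

No, 2084 is not perfect (1570 ≠ 2084)


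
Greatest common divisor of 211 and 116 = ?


211 = 1 * 116 + 95
116 = 1 * 95 + 21
95 = 4 * 21 + 11
21 = 1 * 11 + 10
11 = 1 * 10 + 1
10 = 10 * 1 + 0
GCD = 1


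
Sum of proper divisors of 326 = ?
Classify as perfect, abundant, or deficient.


Proper divisors: 1, 2, 163
Sum = 1 + 2 + 163 = 166
166 < 326 → deficient

s(326) = 166 (deficient)


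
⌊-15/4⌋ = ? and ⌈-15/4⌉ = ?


-15/4 = -3.7500
floor = -4
ceil = -3

floor = -4, ceil = -3


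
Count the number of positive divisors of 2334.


2334 = 2^1 × 3^1 × 389^1
d(2334) = (1+1) × (1+1) × (1+1) = 8

8 divisors


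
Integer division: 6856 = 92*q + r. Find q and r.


6856 = 92 * 74 + 48
Check: 6808 + 48 = 6856

q = 74, r = 48


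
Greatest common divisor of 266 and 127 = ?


266 = 2 * 127 + 12
127 = 10 * 12 + 7
12 = 1 * 7 + 5
7 = 1 * 5 + 2
5 = 2 * 2 + 1
2 = 2 * 1 + 0
GCD = 1


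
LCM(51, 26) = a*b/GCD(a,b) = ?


GCD(51, 26) = 1
LCM = 51*26/1 = 1326/1 = 1326

LCM = 1326


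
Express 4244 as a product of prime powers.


4244 / 2 = 2122
2122 / 2 = 1061
1061 / 1061 = 1
4244 = 2^2 × 1061


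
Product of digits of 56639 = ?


5 × 6 × 6 × 3 × 9 = 4860


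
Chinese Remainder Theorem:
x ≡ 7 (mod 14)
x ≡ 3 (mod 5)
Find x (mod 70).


M = 14*5 = 70
M1 = M/14 = 5, M2 = M/5 = 14
M1^(-1) mod 14 = 3, M2^(-1) mod 5 = 4
x = 7*5*3 + 3*14*4 = 273
273 mod 70 = 63
Check: 63 mod 14 = 7 ✓, 63 mod 5 = 3 ✓

x ≡ 63 (mod 70)


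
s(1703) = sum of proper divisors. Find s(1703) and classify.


Proper divisors: 1, 13, 131
Sum = 1 + 13 + 131 = 145
145 < 1703 → deficient

s(1703) = 145 (deficient)


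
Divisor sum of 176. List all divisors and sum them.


Divisors of 176: 1, 2, 4, 8, 11, 16, 22, 44, 88, 176
Sum = 1 + 2 + 4 + 8 + 11 + 16 + 22 + 44 + 88 + 176 = 372

σ(176) = 372


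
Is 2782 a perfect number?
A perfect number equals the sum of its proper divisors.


Proper divisors of 2782: 1, 2, 13, 26, 107, 214, 1391
Sum = 1 + 2 + 13 + 26 + 107 + 214 + 1391 = 1754

No, 2782 is not perfect (1754 ≠ 2782)


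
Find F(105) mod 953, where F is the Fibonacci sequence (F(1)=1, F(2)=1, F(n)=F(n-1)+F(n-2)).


F(k) mod 953 for k=1..105:
1, 1, 2, 3, 5, 8, 13, 21, 34, 55, 89, 144, 233, 377, 610, 34, 644, 678, 369, 94, 463, 557, 67, 624, 691, 362, 100, 462, 562, 71, 633, 704, 384, 135, 519, 654, 220, 874, 141, 62, 203, 265, 468, 733, 248, 28, 276, 304, 580, 884, 511, 442, 0, 442, 442, 884, 373, 304, 677, 28, 705, 733, 485, 265, 750, 62, 812, 874, 733, 654, 434, 135, 569, 704, 320, 71, 391, 462, 853, 362, 262, 624, 886, 557, 490, 94, 584, 678, 309, 34, 343, 377, 720, 144, 864, 55, 919, 21, 940, 8, 948, 3, 951, 1, 952
F(105) mod 953 = 952


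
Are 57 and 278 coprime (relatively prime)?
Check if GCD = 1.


Euclidean algorithm:
278 = 4 * 57 + 50
57 = 1 * 50 + 7
50 = 7 * 7 + 1
7 = 7 * 1 + 0
GCD(57, 278) = 1

Yes, coprime (GCD = 1)


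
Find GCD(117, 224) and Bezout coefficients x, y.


Tabular extended Euclidean (each row: r = 117*s + 224*t):
r=117, s=1, t=0
r=224, s=0, t=1
q=0: r=117, s=1, t=0   [117*(1) + 224*(0) = 117]
q=1: r=107, s=-1, t=1   [117*(-1) + 224*(1) = 107]
q=1: r=10, s=2, t=-1   [117*(2) + 224*(-1) = 10]
q=10: r=7, s=-21, t=11   [117*(-21) + 224*(11) = 7]
q=1: r=3, s=23, t=-12   [117*(23) + 224*(-12) = 3]
q=2: r=1, s=-67, t=35   [117*(-67) + 224*(35) = 1]
q=3: r=0, s=224, t=-117   [117*(224) + 224*(-117) = 0]
GCD = 1; from the row with r=1: x=-67, y=35
Check: 117*(-67) + 224*(35) = -7839 + 7840 = 1

GCD = 1, x = -67, y = 35


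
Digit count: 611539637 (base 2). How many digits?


611539637 in base 2 = 100100011100110101101010110101
Number of digits = 30

30 digits (base 2)


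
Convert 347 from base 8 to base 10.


347 (base 8) = 231 (decimal)
231 (decimal) = 231 (base 10)


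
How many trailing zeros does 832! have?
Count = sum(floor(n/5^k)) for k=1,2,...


floor(832/5) = 166
floor(832/25) = 33
floor(832/125) = 6
floor(832/625) = 1
Total = 206

206 trailing zeros


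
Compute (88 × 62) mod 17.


88 × 62 = 5456
5456 mod 17 = 16


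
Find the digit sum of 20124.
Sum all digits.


2 + 0 + 1 + 2 + 4 = 9


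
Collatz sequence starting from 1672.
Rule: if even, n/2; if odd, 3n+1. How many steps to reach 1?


1672 → 836 → 418 → 209 → 628 → 314 → 157 → 472 → 236 → 118 → 59 → 178 → 89 → 268 → 134 → 67 → 202 → 101 → 304 → 152 → 76 → 38 → 19 → 58 → 29 → 88 → 44 → 22 → 11 → 34 → 17 → 52 → 26 → 13 → 40 → 20 → 10 → 5 → 16 → 8 → 4 → 2 → 1
Total steps = 42

42 steps


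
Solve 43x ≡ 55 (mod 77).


GCD(43, 77) = 1, unique solution
a^(-1) mod 77 = 43
x = 43 * 55 mod 77 = 55

x ≡ 55 (mod 77)


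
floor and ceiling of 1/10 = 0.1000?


1/10 = 0.1000
floor = 0
ceil = 1

floor = 0, ceil = 1


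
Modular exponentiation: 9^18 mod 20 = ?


9^1 mod 20 = 9
9^2 mod 20 = 1
9^3 mod 20 = 9
9^4 mod 20 = 1
9^5 mod 20 = 9
9^6 mod 20 = 1
9^7 mod 20 = 9
9^8 mod 20 = 1
9^9 mod 20 = 9
9^10 mod 20 = 1
9^11 mod 20 = 9
9^12 mod 20 = 1
9^13 mod 20 = 9
9^14 mod 20 = 1
9^15 mod 20 = 9
9^16 mod 20 = 1
9^17 mod 20 = 9
9^18 mod 20 = 1


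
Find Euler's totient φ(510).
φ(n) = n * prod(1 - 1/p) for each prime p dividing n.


510 = 2 × 3 × 5 × 17
Prime factors: 2, 3, 5, 17
φ(510) = 510 × (1-1/2) × (1-1/3) × (1-1/5) × (1-1/17)
= 510 × 1/2 × 2/3 × 4/5 × 16/17 = 128

φ(510) = 128


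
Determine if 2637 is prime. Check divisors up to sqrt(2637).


2637 / 3 = 879 (exact division)
2637 is NOT prime.

No, 2637 is not prime


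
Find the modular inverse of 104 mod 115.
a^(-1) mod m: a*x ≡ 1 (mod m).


Use the extended Euclidean algorithm on (115, 104); each row r = 115*s + 104*t:
r=115, s=1, t=0
r=104, s=0, t=1
q=1: r=11, s=1, t=-1   [115*(1) + 104*(-1) = 11]
q=9: r=5, s=-9, t=10   [115*(-9) + 104*(10) = 5]
q=2: r=1, s=19, t=-21   [115*(19) + 104*(-21) = 1]
q=5: r=0, s=-104, t=115   [115*(-104) + 104*(115) = 0]
GCD = 1 with t = -21, so 104*(-21) ≡ 1 (mod 115)
Inverse = -21 mod 115 = 94
Check: 104 * 94 = 9776 ≡ 1 (mod 115)

104^(-1) ≡ 94 (mod 115)


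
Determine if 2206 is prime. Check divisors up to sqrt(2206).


2206 / 2 = 1103 (exact division)
2206 is NOT prime.

No, 2206 is not prime


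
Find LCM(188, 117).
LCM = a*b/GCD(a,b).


GCD(188, 117) = 1
LCM = 188*117/1 = 21996/1 = 21996

LCM = 21996


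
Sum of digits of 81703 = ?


8 + 1 + 7 + 0 + 3 = 19


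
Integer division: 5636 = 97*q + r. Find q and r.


5636 = 97 * 58 + 10
Check: 5626 + 10 = 5636

q = 58, r = 10


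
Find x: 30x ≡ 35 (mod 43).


GCD(30, 43) = 1, unique solution
a^(-1) mod 43 = 33
x = 33 * 35 mod 43 = 37

x ≡ 37 (mod 43)


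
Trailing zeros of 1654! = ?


floor(1654/5) = 330
floor(1654/25) = 66
floor(1654/125) = 13
floor(1654/625) = 2
Total = 411

411 trailing zeros


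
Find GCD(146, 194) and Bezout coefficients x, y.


Tabular extended Euclidean (each row: r = 146*s + 194*t):
r=146, s=1, t=0
r=194, s=0, t=1
q=0: r=146, s=1, t=0   [146*(1) + 194*(0) = 146]
q=1: r=48, s=-1, t=1   [146*(-1) + 194*(1) = 48]
q=3: r=2, s=4, t=-3   [146*(4) + 194*(-3) = 2]
q=24: r=0, s=-97, t=73   [146*(-97) + 194*(73) = 0]
GCD = 2; from the row with r=2: x=4, y=-3
Check: 146*(4) + 194*(-3) = 584 - 582 = 2

GCD = 2, x = 4, y = -3


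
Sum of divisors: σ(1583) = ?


Divisors of 1583: 1, 1583
Sum = 1 + 1583 = 1584

σ(1583) = 1584


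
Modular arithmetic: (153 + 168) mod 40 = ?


153 + 168 = 321
321 mod 40 = 1


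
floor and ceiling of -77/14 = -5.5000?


-77/14 = -5.5000
floor = -6
ceil = -5

floor = -6, ceil = -5


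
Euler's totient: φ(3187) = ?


3187 = 3187
Prime factors: 3187
φ(3187) = 3187 × (1-1/3187)
= 3187 × 3186/3187 = 3186

φ(3187) = 3186


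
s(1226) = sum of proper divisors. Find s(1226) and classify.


Proper divisors: 1, 2, 613
Sum = 1 + 2 + 613 = 616
616 < 1226 → deficient

s(1226) = 616 (deficient)


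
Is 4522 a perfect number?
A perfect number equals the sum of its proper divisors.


Proper divisors of 4522: 1, 2, 7, 14, 17, 19, 34, 38, 119, 133, 238, 266, 323, 646, 2261
Sum = 1 + 2 + 7 + 14 + 17 + 19 + 34 + 38 + 119 + 133 + 238 + 266 + 323 + 646 + 2261 = 4118

No, 4522 is not perfect (4118 ≠ 4522)


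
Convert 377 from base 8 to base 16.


377 (base 8) = 255 (decimal)
255 (decimal) = FF (base 16)


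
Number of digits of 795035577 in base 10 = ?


795035577 has 9 digits in base 10
floor(log10(795035577)) + 1 = floor(8.9004) + 1 = 9

9 digits (base 10)


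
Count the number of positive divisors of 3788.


3788 = 2^2 × 947^1
d(3788) = (2+1) × (1+1) = 6

6 divisors


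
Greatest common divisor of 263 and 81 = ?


263 = 3 * 81 + 20
81 = 4 * 20 + 1
20 = 20 * 1 + 0
GCD = 1


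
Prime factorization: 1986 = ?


1986 / 2 = 993
993 / 3 = 331
331 / 331 = 1
1986 = 2 × 3 × 331


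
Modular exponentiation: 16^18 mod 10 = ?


16^1 mod 10 = 6
16^2 mod 10 = 6
16^3 mod 10 = 6
16^4 mod 10 = 6
16^5 mod 10 = 6
16^6 mod 10 = 6
16^7 mod 10 = 6
16^8 mod 10 = 6
16^9 mod 10 = 6
16^10 mod 10 = 6
16^11 mod 10 = 6
16^12 mod 10 = 6
16^13 mod 10 = 6
16^14 mod 10 = 6
16^15 mod 10 = 6
16^16 mod 10 = 6
16^17 mod 10 = 6
16^18 mod 10 = 6


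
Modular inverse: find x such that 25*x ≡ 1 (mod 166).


Use the extended Euclidean algorithm on (166, 25); each row r = 166*s + 25*t:
r=166, s=1, t=0
r=25, s=0, t=1
q=6: r=16, s=1, t=-6   [166*(1) + 25*(-6) = 16]
q=1: r=9, s=-1, t=7   [166*(-1) + 25*(7) = 9]
q=1: r=7, s=2, t=-13   [166*(2) + 25*(-13) = 7]
q=1: r=2, s=-3, t=20   [166*(-3) + 25*(20) = 2]
q=3: r=1, s=11, t=-73   [166*(11) + 25*(-73) = 1]
q=2: r=0, s=-25, t=166   [166*(-25) + 25*(166) = 0]
GCD = 1 with t = -73, so 25*(-73) ≡ 1 (mod 166)
Inverse = -73 mod 166 = 93
Check: 25 * 93 = 2325 ≡ 1 (mod 166)

25^(-1) ≡ 93 (mod 166)


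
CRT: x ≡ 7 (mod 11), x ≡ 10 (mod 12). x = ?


M = 11*12 = 132
M1 = M/11 = 12, M2 = M/12 = 11
M1^(-1) mod 11 = 1, M2^(-1) mod 12 = 11
x = 7*12*1 + 10*11*11 = 1294
1294 mod 132 = 106
Check: 106 mod 11 = 7 ✓, 106 mod 12 = 10 ✓

x ≡ 106 (mod 132)


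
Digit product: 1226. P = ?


1 × 2 × 2 × 6 = 24


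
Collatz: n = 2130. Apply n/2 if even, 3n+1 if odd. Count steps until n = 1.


2130 → 1065 → 3196 → 1598 → 799 → 2398 → 1199 → 3598 → 1799 → 5398 → 2699 → 8098 → 4049 → 12148 → 6074 → 3037 → 9112 → 4556 → 2278 → 1139 → 3418 → 1709 → 5128 → 2564 → 1282 → 641 → 1924 → 962 → 481 → 1444 → 722 → 361 → 1084 → 542 → 271 → 814 → 407 → 1222 → 611 → 1834 → 917 → 2752 → 1376 → 688 → 344 → 172 → 86 → 43 → 130 → 65 → 196 → 98 → 49 → 148 → 74 → 37 → 112 → 56 → 28 → 14 → 7 → 22 → 11 → 34 → 17 → 52 → 26 → 13 → 40 → 20 → 10 → 5 → 16 → 8 → 4 → 2 → 1
Total steps = 76

76 steps


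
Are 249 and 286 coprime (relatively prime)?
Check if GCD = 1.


Euclidean algorithm:
286 = 1 * 249 + 37
249 = 6 * 37 + 27
37 = 1 * 27 + 10
27 = 2 * 10 + 7
10 = 1 * 7 + 3
7 = 2 * 3 + 1
3 = 3 * 1 + 0
GCD(249, 286) = 1

Yes, coprime (GCD = 1)


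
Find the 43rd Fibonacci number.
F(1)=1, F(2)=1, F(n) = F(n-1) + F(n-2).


Sequence: 1, 1, 2, 3, 5, 8, 13, 21, 34, 55, 89, 144, 233, 377, 610, 987, 1597, 2584, 4181, 6765, 10946, 17711, 28657, 46368, 75025, 121393, 196418, 317811, 514229, 832040, 1346269, 2178309, 3524578, 5702887, 9227465, 14930352, 24157817, 39088169, 63245986, 102334155, 165580141, 267914296, 433494437
F(43) = 433494437


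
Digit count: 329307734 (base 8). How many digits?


329307734 in base 8 = 2350153126
Number of digits = 10

10 digits (base 8)


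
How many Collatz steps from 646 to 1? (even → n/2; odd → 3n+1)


646 → 323 → 970 → 485 → 1456 → 728 → 364 → 182 → 91 → 274 → 137 → 412 → 206 → 103 → 310 → 155 → 466 → 233 → 700 → 350 → 175 → 526 → 263 → 790 → 395 → 1186 → 593 → 1780 → 890 → 445 → 1336 → 668 → 334 → 167 → 502 → 251 → 754 → 377 → 1132 → 566 → 283 → 850 → 425 → 1276 → 638 → 319 → 958 → 479 → 1438 → 719 → 2158 → 1079 → 3238 → 1619 → 4858 → 2429 → 7288 → 3644 → 1822 → 911 → 2734 → 1367 → 4102 → 2051 → 6154 → 3077 → 9232 → 4616 → 2308 → 1154 → 577 → 1732 → 866 → 433 → 1300 → 650 → 325 → 976 → 488 → 244 → 122 → 61 → 184 → 92 → 46 → 23 → 70 → 35 → 106 → 53 → 160 → 80 → 40 → 20 → 10 → 5 → 16 → 8 → 4 → 2 → 1
Total steps = 100

100 steps


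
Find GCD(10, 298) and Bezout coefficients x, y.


Tabular extended Euclidean (each row: r = 10*s + 298*t):
r=10, s=1, t=0
r=298, s=0, t=1
q=0: r=10, s=1, t=0   [10*(1) + 298*(0) = 10]
q=29: r=8, s=-29, t=1   [10*(-29) + 298*(1) = 8]
q=1: r=2, s=30, t=-1   [10*(30) + 298*(-1) = 2]
q=4: r=0, s=-149, t=5   [10*(-149) + 298*(5) = 0]
GCD = 2; from the row with r=2: x=30, y=-1
Check: 10*(30) + 298*(-1) = 300 - 298 = 2

GCD = 2, x = 30, y = -1


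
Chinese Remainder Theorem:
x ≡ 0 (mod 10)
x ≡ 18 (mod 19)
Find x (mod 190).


M = 10*19 = 190
M1 = M/10 = 19, M2 = M/19 = 10
M1^(-1) mod 10 = 9, M2^(-1) mod 19 = 2
x = 0*19*9 + 18*10*2 = 360
360 mod 190 = 170
Check: 170 mod 10 = 0 ✓, 170 mod 19 = 18 ✓

x ≡ 170 (mod 190)


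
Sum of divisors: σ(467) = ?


Divisors of 467: 1, 467
Sum = 1 + 467 = 468

σ(467) = 468


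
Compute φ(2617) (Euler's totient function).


2617 = 2617
Prime factors: 2617
φ(2617) = 2617 × (1-1/2617)
= 2617 × 2616/2617 = 2616

φ(2617) = 2616


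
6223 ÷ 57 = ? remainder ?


6223 = 57 * 109 + 10
Check: 6213 + 10 = 6223

q = 109, r = 10


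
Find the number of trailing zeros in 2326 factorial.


floor(2326/5) = 465
floor(2326/25) = 93
floor(2326/125) = 18
floor(2326/625) = 3
Total = 579

579 trailing zeros


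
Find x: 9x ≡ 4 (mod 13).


GCD(9, 13) = 1, unique solution
a^(-1) mod 13 = 3
x = 3 * 4 mod 13 = 12

x ≡ 12 (mod 13)


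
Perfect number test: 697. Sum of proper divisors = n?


Proper divisors of 697: 1, 17, 41
Sum = 1 + 17 + 41 = 59

No, 697 is not perfect (59 ≠ 697)


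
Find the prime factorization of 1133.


1133 / 11 = 103
103 / 103 = 1
1133 = 11 × 103


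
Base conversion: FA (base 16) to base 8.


FA (base 16) = 250 (decimal)
250 (decimal) = 372 (base 8)


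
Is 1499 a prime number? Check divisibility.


Check divisors up to sqrt(1499) = 38.7169
No divisors found.
1499 is prime.

Yes, 1499 is prime


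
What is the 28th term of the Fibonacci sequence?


Sequence: 1, 1, 2, 3, 5, 8, 13, 21, 34, 55, 89, 144, 233, 377, 610, 987, 1597, 2584, 4181, 6765, 10946, 17711, 28657, 46368, 75025, 121393, 196418, 317811
F(28) = 317811


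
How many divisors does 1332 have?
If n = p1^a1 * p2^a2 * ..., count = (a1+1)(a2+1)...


1332 = 2^2 × 3^2 × 37^1
d(1332) = (2+1) × (2+1) × (1+1) = 18

18 divisors


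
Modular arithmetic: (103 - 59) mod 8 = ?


103 - 59 = 44
44 mod 8 = 4


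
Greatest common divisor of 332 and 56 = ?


332 = 5 * 56 + 52
56 = 1 * 52 + 4
52 = 13 * 4 + 0
GCD = 4


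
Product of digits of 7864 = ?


7 × 8 × 6 × 4 = 1344


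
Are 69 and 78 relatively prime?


Euclidean algorithm:
78 = 1 * 69 + 9
69 = 7 * 9 + 6
9 = 1 * 6 + 3
6 = 2 * 3 + 0
GCD(69, 78) = 3

No, not coprime (GCD = 3)


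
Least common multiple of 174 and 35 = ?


GCD(174, 35) = 1
LCM = 174*35/1 = 6090/1 = 6090

LCM = 6090


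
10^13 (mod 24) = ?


10^1 mod 24 = 10
10^2 mod 24 = 4
10^3 mod 24 = 16
10^4 mod 24 = 16
10^5 mod 24 = 16
10^6 mod 24 = 16
10^7 mod 24 = 16
10^8 mod 24 = 16
10^9 mod 24 = 16
10^10 mod 24 = 16
10^11 mod 24 = 16
10^12 mod 24 = 16
10^13 mod 24 = 16


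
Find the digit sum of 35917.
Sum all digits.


3 + 5 + 9 + 1 + 7 = 25


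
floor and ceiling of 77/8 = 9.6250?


77/8 = 9.6250
floor = 9
ceil = 10

floor = 9, ceil = 10


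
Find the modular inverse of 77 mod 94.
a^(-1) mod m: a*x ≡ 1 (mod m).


Use the extended Euclidean algorithm on (94, 77); each row r = 94*s + 77*t:
r=94, s=1, t=0
r=77, s=0, t=1
q=1: r=17, s=1, t=-1   [94*(1) + 77*(-1) = 17]
q=4: r=9, s=-4, t=5   [94*(-4) + 77*(5) = 9]
q=1: r=8, s=5, t=-6   [94*(5) + 77*(-6) = 8]
q=1: r=1, s=-9, t=11   [94*(-9) + 77*(11) = 1]
q=8: r=0, s=77, t=-94   [94*(77) + 77*(-94) = 0]
GCD = 1 with t = 11, so 77*(11) ≡ 1 (mod 94)
Inverse = 11 mod 94 = 11
Check: 77 * 11 = 847 ≡ 1 (mod 94)

77^(-1) ≡ 11 (mod 94)


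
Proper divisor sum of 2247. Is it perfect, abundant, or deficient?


Proper divisors: 1, 3, 7, 21, 107, 321, 749
Sum = 1 + 3 + 7 + 21 + 107 + 321 + 749 = 1209
1209 < 2247 → deficient

s(2247) = 1209 (deficient)


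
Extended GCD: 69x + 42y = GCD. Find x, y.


Tabular extended Euclidean (each row: r = 69*s + 42*t):
r=69, s=1, t=0
r=42, s=0, t=1
q=1: r=27, s=1, t=-1   [69*(1) + 42*(-1) = 27]
q=1: r=15, s=-1, t=2   [69*(-1) + 42*(2) = 15]
q=1: r=12, s=2, t=-3   [69*(2) + 42*(-3) = 12]
q=1: r=3, s=-3, t=5   [69*(-3) + 42*(5) = 3]
q=4: r=0, s=14, t=-23   [69*(14) + 42*(-23) = 0]
GCD = 3; from the row with r=3: x=-3, y=5
Check: 69*(-3) + 42*(5) = -207 + 210 = 3

GCD = 3, x = -3, y = 5


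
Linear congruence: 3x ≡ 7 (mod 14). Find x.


GCD(3, 14) = 1, unique solution
a^(-1) mod 14 = 5
x = 5 * 7 mod 14 = 7

x ≡ 7 (mod 14)


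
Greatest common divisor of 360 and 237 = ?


360 = 1 * 237 + 123
237 = 1 * 123 + 114
123 = 1 * 114 + 9
114 = 12 * 9 + 6
9 = 1 * 6 + 3
6 = 2 * 3 + 0
GCD = 3


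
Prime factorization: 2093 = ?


2093 / 7 = 299
299 / 13 = 23
23 / 23 = 1
2093 = 7 × 13 × 23


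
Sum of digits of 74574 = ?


7 + 4 + 5 + 7 + 4 = 27


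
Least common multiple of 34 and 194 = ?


GCD(34, 194) = 2
LCM = 34*194/2 = 6596/2 = 3298

LCM = 3298


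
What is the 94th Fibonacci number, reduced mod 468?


F(k) mod 468 for k=1..94:
1, 1, 2, 3, 5, 8, 13, 21, 34, 55, 89, 144, 233, 377, 142, 51, 193, 244, 437, 213, 182, 395, 109, 36, 145, 181, 326, 39, 365, 404, 301, 237, 70, 307, 377, 216, 125, 341, 466, 339, 337, 208, 77, 285, 362, 179, 73, 252, 325, 109, 434, 75, 41, 116, 157, 273, 430, 235, 197, 432, 161, 125, 286, 411, 229, 172, 401, 105, 38, 143, 181, 324, 37, 361, 398, 291, 221, 44, 265, 309, 106, 415, 53, 0, 53, 53, 106, 159, 265, 424, 221, 177, 398, 107
F(94) mod 468 = 107


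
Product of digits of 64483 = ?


6 × 4 × 4 × 8 × 3 = 2304


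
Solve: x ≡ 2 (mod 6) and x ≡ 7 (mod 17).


M = 6*17 = 102
M1 = M/6 = 17, M2 = M/17 = 6
M1^(-1) mod 6 = 5, M2^(-1) mod 17 = 3
x = 2*17*5 + 7*6*3 = 296
296 mod 102 = 92
Check: 92 mod 6 = 2 ✓, 92 mod 17 = 7 ✓

x ≡ 92 (mod 102)


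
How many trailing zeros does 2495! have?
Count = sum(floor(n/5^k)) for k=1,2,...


floor(2495/5) = 499
floor(2495/25) = 99
floor(2495/125) = 19
floor(2495/625) = 3
Total = 620

620 trailing zeros


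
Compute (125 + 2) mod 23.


125 + 2 = 127
127 mod 23 = 12


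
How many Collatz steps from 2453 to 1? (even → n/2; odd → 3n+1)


2453 → 7360 → 3680 → 1840 → 920 → 460 → 230 → 115 → 346 → 173 → 520 → 260 → 130 → 65 → 196 → 98 → 49 → 148 → 74 → 37 → 112 → 56 → 28 → 14 → 7 → 22 → 11 → 34 → 17 → 52 → 26 → 13 → 40 → 20 → 10 → 5 → 16 → 8 → 4 → 2 → 1
Total steps = 40

40 steps


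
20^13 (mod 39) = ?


20^1 mod 39 = 20
20^2 mod 39 = 10
20^3 mod 39 = 5
20^4 mod 39 = 22
20^5 mod 39 = 11
20^6 mod 39 = 25
20^7 mod 39 = 32
20^8 mod 39 = 16
20^9 mod 39 = 8
20^10 mod 39 = 4
20^11 mod 39 = 2
20^12 mod 39 = 1
20^13 mod 39 = 20
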